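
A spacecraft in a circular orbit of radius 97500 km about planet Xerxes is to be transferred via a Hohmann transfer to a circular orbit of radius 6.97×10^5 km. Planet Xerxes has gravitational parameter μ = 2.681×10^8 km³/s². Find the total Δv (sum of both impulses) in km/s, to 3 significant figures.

Δv = 26.9 km/s

Semi-major axis of the transfer orbit: a_t = (97500 + 6.970×10^5)/2 = 3.9725×10^5 km.
At r₁ the circular-orbit speed is v₁ = √(μ/r₁) = 52.44 km/s.
Transfer-orbit speed at r₁ (vis-viva): v_p = √[μ(2/r₁ − 1/a_t)] = 69.46 km/s.
First burn Δv₁ = |v_p − v₁| = 17.02 km/s.
Circular speed at r₂: v₂ = √(μ/r₂) = 19.612 km/s.
Transfer-orbit speed at r₂: v_a = √[μ(2/r₂ − 1/a_t)] = 9.7163 km/s.
Second burn Δv₂ = |v₂ − v_a| = 9.896 km/s.
Δv = Δv₁ + Δv₂ = 17.02 + 9.896 = 26.92 km/s.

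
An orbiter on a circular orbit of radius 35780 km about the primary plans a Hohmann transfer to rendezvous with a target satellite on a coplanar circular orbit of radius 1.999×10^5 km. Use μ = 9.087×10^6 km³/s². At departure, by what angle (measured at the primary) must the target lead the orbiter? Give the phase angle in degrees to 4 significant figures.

The Hohmann ellipse has a_t = (r₁ + r₂)/2 = 1.1784×10^5 km.
Transfer time t = π√(a_t³/μ) = 42160 s.
The target's mean motion on its circular orbit is ω₂ = √(μ/r₂³) = 3.373×10^-5 rad/s.
Angle swept by the target during transfer: ω₂·t = 1.422 rad = 81.47°.
The orbiter traverses 180° on the transfer ellipse, so the target must lead by 180° − 81.47° = 98.53°.

φ = 98.53°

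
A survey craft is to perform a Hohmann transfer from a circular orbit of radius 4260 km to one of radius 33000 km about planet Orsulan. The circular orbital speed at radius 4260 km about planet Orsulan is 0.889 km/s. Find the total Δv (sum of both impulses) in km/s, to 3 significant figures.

Δv = 0.461 km/s

From the circular-orbit relation v² = μ/r at r = 4260 km: μ = v²r = (0.889)² × 4260 = 3366.77 km³/s².
Semi-major axis of the transfer orbit: a_t = (4260 + 33000)/2 = 18630 km.
At r₁ the circular-orbit speed is v₁ = √(μ/r₁) = 0.88900 km/s.
On the transfer ellipse at r₁, vis-viva gives v_p = √[μ(2/r₁ − 1/a_t)] = 1.1832 km/s.
First burn Δv₁ = |v_p − v₁| = 0.2942 km/s.
Circular speed at r₂: v₂ = √(μ/r₂) = 0.3194 km/s.
Transfer-orbit speed at r₂: v_a = √[μ(2/r₂ − 1/a_t)] = 0.1527 km/s.
Second burn Δv₂ = |v₂ − v_a| = 0.1667 km/s.
Δv = Δv₁ + Δv₂ = 0.2942 + 0.1667 = 0.4609 km/s.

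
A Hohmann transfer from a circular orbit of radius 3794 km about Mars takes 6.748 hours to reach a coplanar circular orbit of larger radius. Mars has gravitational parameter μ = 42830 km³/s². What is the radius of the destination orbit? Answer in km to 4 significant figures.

r₂ = 23570 km

Transfer time t = 6.748 hours = 24292.8 s, and t = π√(a_t³/μ).
So a_t = (μ t²/π²)^(1/3) = (42830 × (24292.8)² / π²)^(1/3) = 13682 km.
Since a_t = (r₁ + r₂)/2, r₂ = 2a_t − r₁ = 2×13682 − 3794 = 23570 km.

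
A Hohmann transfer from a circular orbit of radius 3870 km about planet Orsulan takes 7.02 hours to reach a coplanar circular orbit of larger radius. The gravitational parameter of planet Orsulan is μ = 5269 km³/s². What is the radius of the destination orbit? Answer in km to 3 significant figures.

Transfer time t = 7.02 hours = 25272 s, and t = π√(a_t³/μ).
So a_t = (μ t²/π²)^(1/3) = (5269 × (25272)² / π²)^(1/3) = 6986.1 km.
Since a_t = (r₁ + r₂)/2, r₂ = 2a_t − r₁ = 2×6986.1 − 3870 = 10102.2 km.

r₂ = 10100 km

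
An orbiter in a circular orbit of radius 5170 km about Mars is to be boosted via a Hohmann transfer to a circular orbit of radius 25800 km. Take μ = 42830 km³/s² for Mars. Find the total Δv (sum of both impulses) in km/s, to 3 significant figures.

Δv = 1.38 km/s

Transfer-ellipse semi-major axis a_t = (r₁ + r₂)/2 = (5170 + 25800)/2 = 15485 km.
Circular speed at r₁: v₁ = √(μ/r₁) = √(42830/5170) = 2.878 km/s.
Transfer-orbit speed at r₁ (vis-viva equation): v_p = √[μ(2/r₁ − 1/a_t)] = 3.715 km/s.
First burn Δv₁ = |v_p − v₁| = 0.8370 km/s.
Circular speed at r₂: v₂ = √(μ/r₂) = 1.28844 km/s.
Transfer-orbit speed at r₂: v_a = √[μ(2/r₂ − 1/a_t)] = 0.744481 km/s.
Second burn Δv₂ = |v₂ − v_a| = 0.5440 km/s.
Total Δv = Δv₁ + Δv₂ = 1.381 km/s.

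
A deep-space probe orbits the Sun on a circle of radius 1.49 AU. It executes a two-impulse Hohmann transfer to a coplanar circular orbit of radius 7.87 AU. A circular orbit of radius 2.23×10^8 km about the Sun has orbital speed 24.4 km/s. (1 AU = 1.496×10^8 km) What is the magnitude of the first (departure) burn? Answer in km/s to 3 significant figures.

From the circular-orbit relation v² = μ/r at r = 2.23×10^8 km: μ = v²r = (24.4)² × 2.23×10^8 = 1.32765×10^11 km³/s².
In km: r₁ = 1.49 × 1.496×10^8 = 2.22904×10^8 km; r₂ = 7.87 × 1.496×10^8 = 1.177352×10^9 km.
Semi-major axis of the transfer orbit: a_t = (2.22904×10^8 + 1.177352×10^9)/2 = 7.00128×10^8 km.
On the circular orbit at r = 2.22904×10^8 km, v_c = √(μ/r) = 24.405 km/s.
Transfer-orbit speed at the same r (vis-viva, a = a_t): v_t = √[μ(2/r − 1/a_t)] = 31.648 km/s.
Δv₁ = |v_t − v_c| = |31.648 − 24.405| = 7.243 km/s.

Δv₁ = 7.24 km/s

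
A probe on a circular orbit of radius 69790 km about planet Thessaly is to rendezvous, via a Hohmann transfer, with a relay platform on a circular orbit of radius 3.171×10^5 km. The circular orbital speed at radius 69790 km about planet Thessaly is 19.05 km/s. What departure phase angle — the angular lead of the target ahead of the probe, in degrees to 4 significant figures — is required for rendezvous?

From the circular-orbit relation v² = μ/r at r = 69790 km: μ = v²r = (19.05)² × 69790 = 2.53270×10^7 km³/s².
Transfer-ellipse semi-major axis a_t = (r₁ + r₂)/2 = (69790 + 3.171×10^5)/2 = 1.93445×10^5 km.
Transfer time t = π√(a_t³/μ) = 53110 s.
The target's mean motion on its circular orbit is ω₂ = √(μ/r₂³) = 2.818×10^-5 rad/s.
Angle swept by the target during transfer: ω₂·t = 1.497 rad = 85.77°.
The probe traverses 180° on the transfer ellipse, so the target must lead by 180° − 85.77° = 94.23°.

φ = 94.23°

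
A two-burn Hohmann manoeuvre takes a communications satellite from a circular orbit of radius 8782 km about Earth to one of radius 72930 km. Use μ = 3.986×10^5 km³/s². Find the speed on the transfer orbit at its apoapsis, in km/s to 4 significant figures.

Transfer-ellipse semi-major axis a_t = (r₁ + r₂)/2 = (8782 + 72930)/2 = 40856 km.
At apoapsis, r = 72930 km.
Vis-viva: v = √[μ(2/r − 1/a_t)] = √[3.986×10^5 × (2/72930 − 1/40856)] = 1.084 km/s.

v = 1.084 km/s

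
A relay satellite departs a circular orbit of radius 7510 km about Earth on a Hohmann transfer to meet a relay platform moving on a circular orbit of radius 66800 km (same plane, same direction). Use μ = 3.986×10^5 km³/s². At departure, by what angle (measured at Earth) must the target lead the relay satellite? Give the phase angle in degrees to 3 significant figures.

φ = 105°

Transfer-ellipse semi-major axis a_t = (r₁ + r₂)/2 = (7510 + 66800)/2 = 37155 km.
The half-period of the transfer ellipse is t = π√(a_t³/μ) = 35637 s.
Target angular speed ω₂ = √(μ/r₂³) = 3.6568×10^-5 rad/s.
Angle swept by the target during transfer: ω₂·t = 1.3032 rad = 74.67°.
Arrival is 180° from departure on the ellipse, so φ = 180° − 74.67° = 105°.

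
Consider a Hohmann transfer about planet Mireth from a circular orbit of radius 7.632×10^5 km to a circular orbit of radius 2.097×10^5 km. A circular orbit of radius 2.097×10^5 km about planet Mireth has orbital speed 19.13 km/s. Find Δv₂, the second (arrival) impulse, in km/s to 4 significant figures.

From the circular-orbit relation v² = μ/r at r = 2.097×10^5 km: μ = v²r = (19.13)² × 2.097×10^5 = 7.67412×10^7 km³/s².
Transfer-ellipse semi-major axis a_t = (r₁ + r₂)/2 = (7.632×10^5 + 2.097×10^5)/2 = 4.8645×10^5 km.
On the circular orbit at r = 2.097×10^5 km, v_c = √(μ/r) = 19.130 km/s.
Vis-viva on the transfer ellipse at r = 2.097×10^5 km gives v_t = √[μ(2/r − 1/a_t)] = 23.962 km/s.
Δv₂ = |v_t − v_c| = |23.962 − 19.130| = 4.832 km/s.

Δv₂ = 4.832 km/s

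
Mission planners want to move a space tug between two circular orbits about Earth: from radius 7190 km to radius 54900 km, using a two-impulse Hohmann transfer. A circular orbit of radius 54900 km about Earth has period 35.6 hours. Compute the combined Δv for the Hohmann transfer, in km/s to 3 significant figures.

From Kepler's third law T² = 4π²r³/μ at r = 54900 km, T = 35.6 hours = 35.6 × 3600 s = 1.2816×10^5 s: μ = 4π²r³/T² = 3.97715×10^5 km³/s².
The Hohmann ellipse has a_t = (r₁ + r₂)/2 = 31045 km.
Circular speed at r₁: v₁ = √(μ/r₁) = √(3.97715×10^5/7190) = 7.437 km/s.
On the transfer ellipse at r₁, vis-viva equation gives v_p = √[μ(2/r₁ − 1/a_t)] = 9.890 km/s.
First burn Δv₁ = |v_p − v₁| = 2.453 km/s.
Circular speed at r₂: v₂ = √(μ/r₂) = 2.6915 km/s.
Transfer-orbit speed at r₂: v_a = √[μ(2/r₂ − 1/a_t)] = 1.2953 km/s.
Second burn Δv₂ = |v₂ − v_a| = 1.396 km/s.
Δv = Δv₁ + Δv₂ = 2.453 + 1.396 = 3.849 km/s.

Δv = 3.85 km/s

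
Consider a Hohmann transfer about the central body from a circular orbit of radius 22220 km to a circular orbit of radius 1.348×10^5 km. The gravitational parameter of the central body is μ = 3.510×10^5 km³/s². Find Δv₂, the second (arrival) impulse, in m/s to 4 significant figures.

Δv₂ = 755.2 m/s

Semi-major axis of the transfer orbit: a_t = (22220 + 1.348×10^5)/2 = 78510 km.
On the circular orbit at r = 1.348×10^5 km, v_c = √(μ/r) = 1.61365 km/s.
Vis-viva on the transfer ellipse at r = 1.348×10^5 km gives v_t = √[μ(2/r − 1/a_t)] = 0.858456 km/s.
Δv₂ = |v_t − v_c| = |0.858456 − 1.61365| = 0.7552 km/s.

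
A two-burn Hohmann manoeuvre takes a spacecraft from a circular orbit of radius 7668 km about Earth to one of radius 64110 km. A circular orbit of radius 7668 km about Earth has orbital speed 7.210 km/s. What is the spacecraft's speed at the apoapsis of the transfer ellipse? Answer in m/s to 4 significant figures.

From the circular-orbit relation v² = μ/r at r = 7668 km: μ = v²r = (7.210)² × 7668 = 3.98614×10^5 km³/s².
The Hohmann ellipse has a_t = (r₁ + r₂)/2 = 35889 km.
At apoapsis, r = 64110 km.
From the vis-viva equation, v = √[μ(2/r − 1/a_t)] = 1.153 km/s.

v = 1153 m/s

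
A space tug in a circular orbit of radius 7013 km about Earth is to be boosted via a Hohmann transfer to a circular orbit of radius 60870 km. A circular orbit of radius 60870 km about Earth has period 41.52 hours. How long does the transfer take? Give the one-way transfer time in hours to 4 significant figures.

t = 8.644 hours

From Kepler's third law T² = 4π²r³/μ at r = 60870 km, T = 41.52 hours = 41.52 × 3600 s = 1.49472×10^5 s: μ = 4π²r³/T² = 3.98520×10^5 km³/s².
Semi-major axis of the transfer orbit: a_t = (7013 + 60870)/2 = 33941.5 km.
Transfer time t = π√(a_t³/μ) = π√((33941.5)³ / 3.98520×10^5) = 31120 s.
Converting: 31120 s ÷ 3600 s/hour = 8.644 hours.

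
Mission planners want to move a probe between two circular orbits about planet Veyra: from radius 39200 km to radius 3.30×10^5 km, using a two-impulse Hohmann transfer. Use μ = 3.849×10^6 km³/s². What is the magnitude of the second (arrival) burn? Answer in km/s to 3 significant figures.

Δv₂ = 1.84 km/s

The Hohmann ellipse has a_t = (r₁ + r₂)/2 = 1.846×10^5 km.
On the circular orbit at r = 3.300×10^5 km, v_c = √(μ/r) = 3.415 km/s.
Transfer-orbit speed at the same r (vis-viva, a = a_t): v_t = √[μ(2/r − 1/a_t)] = 1.574 km/s.
Δv₂ = |v_t − v_c| = |1.574 − 3.415| = 1.841 km/s.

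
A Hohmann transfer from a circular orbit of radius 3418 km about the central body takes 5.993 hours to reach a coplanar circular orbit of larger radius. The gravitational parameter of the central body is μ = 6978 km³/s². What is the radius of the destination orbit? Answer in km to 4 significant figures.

Transfer time t = 5.993 hours = 21574.8 s, and t = π√(a_t³/μ).
So a_t = (μ t²/π²)^(1/3) = (6978 × (21574.8)² / π²)^(1/3) = 6904.1 km.
Since a_t = (r₁ + r₂)/2, r₂ = 2a_t − r₁ = 2×6904.1 − 3418 = 10390.2 km.

r₂ = 10390 km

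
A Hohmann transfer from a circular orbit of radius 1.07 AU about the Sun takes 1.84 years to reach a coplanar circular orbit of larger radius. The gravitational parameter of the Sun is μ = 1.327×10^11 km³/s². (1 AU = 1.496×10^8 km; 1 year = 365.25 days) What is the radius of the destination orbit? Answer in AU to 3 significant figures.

In km: r₁ = 1.07 × 1.496×10^8 = 1.60072×10^8 km.
Transfer time t = 1.84 years × 365.25 × 86400 s = 5.8065984×10^7 s, and t = π√(a_t³/μ).
So a_t = (μ t²/π²)^(1/3) = (1.327×10^11 × (5.8065984×10^7)² / π²)^(1/3) = 3.5656×10^8 km.
Since a_t = (r₁ + r₂)/2, r₂ = 2a_t − r₁ = 2×3.5656×10^8 − 1.60072×10^8 = 5.53048×10^8 km.
In AU: r₂ = 5.53048×10^8 / 1.496×10^8 = 3.70 AU.

r₂ = 3.70 AU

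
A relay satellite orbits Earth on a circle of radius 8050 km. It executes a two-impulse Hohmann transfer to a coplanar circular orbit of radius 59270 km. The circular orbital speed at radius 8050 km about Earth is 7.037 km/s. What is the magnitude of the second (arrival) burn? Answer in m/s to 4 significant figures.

Δv₂ = 1325 m/s

From the circular-orbit relation v² = μ/r at r = 8050 km: μ = v²r = (7.037)² × 8050 = 3.98631×10^5 km³/s².
The Hohmann ellipse has a_t = (r₁ + r₂)/2 = 33660 km.
On the circular orbit at r = 59270 km, v_c = √(μ/r) = 2.593 km/s.
Vis-viva on the transfer ellipse at r = 59270 km gives v_t = √[μ(2/r − 1/a_t)] = 1.268 km/s.
Δv₂ = |v_t − v_c| = |1.268 − 2.593| = 1.325 km/s.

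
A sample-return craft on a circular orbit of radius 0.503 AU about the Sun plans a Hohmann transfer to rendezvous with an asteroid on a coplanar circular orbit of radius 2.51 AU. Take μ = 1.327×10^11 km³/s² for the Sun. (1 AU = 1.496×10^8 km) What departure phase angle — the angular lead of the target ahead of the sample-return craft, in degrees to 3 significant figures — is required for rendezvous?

φ = 96.3°

In km: r₁ = 0.503 × 1.496×10^8 = 7.52488×10^7 km; r₂ = 2.51 × 1.496×10^8 = 3.75496×10^8 km.
Semi-major axis of the transfer orbit: a_t = (7.52488×10^7 + 3.75496×10^8)/2 = 2.253724×10^8 km.
The half-period of the transfer ellipse is t = π√(a_t³/μ) = 2.918×10^7 s.
Target angular speed ω₂ = √(μ/r₂³) = 5.006×10^-8 rad/s.
Angle swept by the target during transfer: ω₂·t = 1.4608 rad = 83.70°.
The sample-return craft traverses 180° on the transfer ellipse, so the target must lead by 180° − 83.70° = 96.3°.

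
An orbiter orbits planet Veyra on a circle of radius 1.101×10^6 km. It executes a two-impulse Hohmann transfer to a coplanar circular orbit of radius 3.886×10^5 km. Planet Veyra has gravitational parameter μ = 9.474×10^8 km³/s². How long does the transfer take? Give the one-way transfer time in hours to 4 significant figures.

The Hohmann ellipse has a_t = (r₁ + r₂)/2 = 7.448×10^5 km.
By Kepler's third law the transfer-orbit period is T = 2π√(a_t³/μ), so t = T/2 = 65606 s.
Converting: 65606 s ÷ 3600 s/hour = 18.22 hours.

t = 18.22 hours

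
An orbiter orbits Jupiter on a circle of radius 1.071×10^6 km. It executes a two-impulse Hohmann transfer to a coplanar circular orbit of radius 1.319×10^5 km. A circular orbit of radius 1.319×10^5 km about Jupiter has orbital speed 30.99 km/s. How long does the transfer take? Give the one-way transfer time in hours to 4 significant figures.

From the circular-orbit relation v² = μ/r at r = 1.319×10^5 km: μ = v²r = (30.99)² × 1.319×10^5 = 1.26674×10^8 km³/s².
Semi-major axis of the transfer orbit: a_t = (1.071×10^6 + 1.319×10^5)/2 = 6.0145×10^5 km.
Transfer time t = π√(a_t³/μ) = π√((6.0145×10^5)³ / 1.26674×10^8) = 1.302×10^5 s.
Converting: 1.302×10^5 s ÷ 3600 s/hour = 36.17 hours.

t = 36.17 hours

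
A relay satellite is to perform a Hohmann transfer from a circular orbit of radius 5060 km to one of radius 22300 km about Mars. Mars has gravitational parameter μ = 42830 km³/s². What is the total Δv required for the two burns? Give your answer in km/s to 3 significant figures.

Δv = 1.35 km/s

Semi-major axis of the transfer orbit: a_t = (5060 + 22300)/2 = 13680 km.
At r₁ the circular-orbit speed is v₁ = √(μ/r₁) = 2.9094 km/s.
Transfer-orbit speed at r₁ (v² = μ(2/r − 1/a)): v_p = √[μ(2/r₁ − 1/a_t)] = 3.7146 km/s.
First burn Δv₁ = |v_p − v₁| = 0.8052 km/s.
At r₂, v₂ = √(μ/r₂) = 1.3859 km/s.
Transfer-orbit speed at r₂: v_a = √[μ(2/r₂ − 1/a_t)] = 0.84286 km/s.
Second burn Δv₂ = |v₂ − v_a| = 0.5430 km/s.
Total Δv = Δv₁ + Δv₂ = 1.348 km/s.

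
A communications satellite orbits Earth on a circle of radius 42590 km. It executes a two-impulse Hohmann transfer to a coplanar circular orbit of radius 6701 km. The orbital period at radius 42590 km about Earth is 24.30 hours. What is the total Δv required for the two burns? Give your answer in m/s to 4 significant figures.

Δv = 3890 m/s

From Kepler's third law T² = 4π²r³/μ at r = 42590 km, T = 24.30 hours = 24.30 × 3600 s = 87480 s: μ = 4π²r³/T² = 3.98534×10^5 km³/s².
The Hohmann ellipse has a_t = (r₁ + r₂)/2 = 24645.5 km.
Circular speed at r₁: v₁ = √(μ/r₁) = √(3.98534×10^5/42590) = 3.059 km/s.
On the transfer ellipse at r₁, v² = μ(2/r − 1/a) gives v_a = √[μ(2/r₁ − 1/a_t)] = 1.595 km/s.
First burn Δv₁ = |v_a − v₁| = 1.464 km/s.
At r₂, v₂ = √(μ/r₂) = 7.7119 km/s.
Transfer-orbit speed at r₂: v_p = √[μ(2/r₂ − 1/a_t)] = 10.138 km/s.
Second burn Δv₂ = |v₂ − v_p| = 2.426 km/s.
Total Δv = Δv₁ + Δv₂ = 3.890 km/s.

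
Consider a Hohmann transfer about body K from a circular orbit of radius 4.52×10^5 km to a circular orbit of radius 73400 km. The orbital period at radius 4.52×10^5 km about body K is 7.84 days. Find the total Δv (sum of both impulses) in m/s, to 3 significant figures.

Δv = 5220 m/s

From Kepler's third law T² = 4π²r³/μ at r = 4.52×10^5 km, T = 7.84 days = 7.84 × 86400 s = 6.77376×10^5 s: μ = 4π²r³/T² = 7.94539×10^6 km³/s².
The Hohmann ellipse has a_t = (r₁ + r₂)/2 = 2.627×10^5 km.
At r₁ the circular-orbit speed is v₁ = √(μ/r₁) = 4.19265 km/s.
On the transfer ellipse at r₁, v² = μ(2/r − 1/a) gives v_a = √[μ(2/r₁ − 1/a_t)] = 2.21619 km/s.
First burn Δv₁ = |v_a − v₁| = 1.9765 km/s.
Circular speed at r₂: v₂ = √(μ/r₂) = 10.404224 km/s.
Transfer-orbit speed at r₂: v_p = √[μ(2/r₂ − 1/a_t)] = 13.647367 km/s.
Second burn Δv₂ = |v₂ − v_p| = 3.2431 km/s.
Total Δv = Δv₁ + Δv₂ = 5.220 km/s.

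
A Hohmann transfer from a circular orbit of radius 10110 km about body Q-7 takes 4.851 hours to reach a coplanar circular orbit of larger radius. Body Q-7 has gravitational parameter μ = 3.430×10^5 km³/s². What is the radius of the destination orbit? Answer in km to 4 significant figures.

r₂ = 33820 km

Transfer time t = 4.851 hours = 17463.6 s, and t = π√(a_t³/μ).
So a_t = (μ t²/π²)^(1/3) = (3.430×10^5 × (17463.6)² / π²)^(1/3) = 21966 km.
Since a_t = (r₁ + r₂)/2, r₂ = 2a_t − r₁ = 2×21966 − 10110 = 33822 km.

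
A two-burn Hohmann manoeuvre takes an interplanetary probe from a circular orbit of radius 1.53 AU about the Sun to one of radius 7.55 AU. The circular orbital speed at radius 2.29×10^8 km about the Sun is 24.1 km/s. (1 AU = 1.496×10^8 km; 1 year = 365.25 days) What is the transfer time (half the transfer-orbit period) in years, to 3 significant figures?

t = 4.83 years

From the circular-orbit relation v² = μ/r at r = 2.29×10^8 km: μ = v²r = (24.1)² × 2.29×10^8 = 1.33005×10^11 km³/s².
In km: r₁ = 1.53 × 1.496×10^8 = 2.28888×10^8 km; r₂ = 7.55 × 1.496×10^8 = 1.12948×10^9 km.
Transfer-ellipse semi-major axis a_t = (r₁ + r₂)/2 = (2.28888×10^8 + 1.12948×10^9)/2 = 6.79184×10^8 km.
By Kepler's third law the transfer-orbit period is T = 2π√(a_t³/μ), so t = T/2 = 1.525×10^8 s.
Converting: 1.525×10^8 s ÷ 3.15576×10^7 s/year (365.25 × 86400) = 4.83 years.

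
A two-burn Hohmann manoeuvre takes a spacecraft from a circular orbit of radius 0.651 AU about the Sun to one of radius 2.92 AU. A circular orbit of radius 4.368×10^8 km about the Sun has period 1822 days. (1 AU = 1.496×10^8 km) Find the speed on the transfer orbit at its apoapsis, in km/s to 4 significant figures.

v = 10.53 km/s

From Kepler's third law T² = 4π²r³/μ at r = 4.368×10^8 km, T = 1822 days = 1822 × 86400 s = 1.574208×10^8 s: μ = 4π²r³/T² = 1.32765×10^11 km³/s².
In km: r₁ = 0.651 × 1.496×10^8 = 9.73896×10^7 km; r₂ = 2.92 × 1.496×10^8 = 4.36832×10^8 km.
The Hohmann ellipse has a_t = (r₁ + r₂)/2 = 2.671108×10^8 km.
At apoapsis, r = 4.36832×10^8 km.
Applying v² = μ(2/r − 1/a_t): v = 10.53 km/s.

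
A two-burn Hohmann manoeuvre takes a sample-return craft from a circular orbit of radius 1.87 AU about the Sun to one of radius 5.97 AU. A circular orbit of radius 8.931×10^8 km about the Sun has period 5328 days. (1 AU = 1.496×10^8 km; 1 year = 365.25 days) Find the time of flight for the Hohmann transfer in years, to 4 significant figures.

t = 3.881 years

From Kepler's third law T² = 4π²r³/μ at r = 8.931×10^8 km, T = 5328 days = 5328 × 86400 s = 4.603392×10^8 s: μ = 4π²r³/T² = 1.32710×10^11 km³/s².
In km: r₁ = 1.87 × 1.496×10^8 = 2.79752×10^8 km; r₂ = 5.97 × 1.496×10^8 = 8.93112×10^8 km.
The Hohmann ellipse has a_t = (r₁ + r₂)/2 = 5.86432×10^8 km.
Half the transfer-orbit period gives t = π√(a_t³/μ) = 1.2247×10^8 s.
Converting: 1.2247×10^8 s ÷ 3.15576×10^7 s/year (365.25 × 86400) = 3.881 years.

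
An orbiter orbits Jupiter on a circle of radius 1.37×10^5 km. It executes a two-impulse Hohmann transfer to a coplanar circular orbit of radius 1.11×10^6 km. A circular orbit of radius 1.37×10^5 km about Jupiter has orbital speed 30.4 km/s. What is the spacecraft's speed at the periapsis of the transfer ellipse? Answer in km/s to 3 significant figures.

v = 40.6 km/s

From the circular-orbit relation v² = μ/r at r = 1.37×10^5 km: μ = v²r = (30.4)² × 1.37×10^5 = 1.26610×10^8 km³/s².
The Hohmann ellipse has a_t = (r₁ + r₂)/2 = 6.235×10^5 km.
The periapsis of the transfer ellipse is at r = 1.370×10^5 km.
From the vis-viva equation, v = √[μ(2/r − 1/a_t)] = 40.56 km/s.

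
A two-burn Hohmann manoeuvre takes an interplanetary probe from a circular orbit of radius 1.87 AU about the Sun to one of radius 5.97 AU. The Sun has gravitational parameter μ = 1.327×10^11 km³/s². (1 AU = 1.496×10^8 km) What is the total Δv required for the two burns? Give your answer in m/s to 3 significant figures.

In km: r₁ = 1.87 × 1.496×10^8 = 2.79752×10^8 km; r₂ = 5.97 × 1.496×10^8 = 8.93112×10^8 km.
The Hohmann ellipse has a_t = (r₁ + r₂)/2 = 5.86432×10^8 km.
Circular speed at r₁: v₁ = √(μ/r₁) = √(1.327×10^11/2.79752×10^8) = 21.77955 km/s.
Transfer-orbit speed at r₁ (vis-viva): v_p = √[μ(2/r₁ − 1/a_t)] = 26.87776 km/s.
First burn Δv₁ = |v_p − v₁| = 5.0982 km/s.
At r₂, v₂ = √(μ/r₂) = 12.1894 km/s.
Transfer-orbit speed at r₂: v_a = √[μ(2/r₂ − 1/a_t)] = 8.41900 km/s.
Second burn Δv₂ = |v₂ − v_a| = 3.7704 km/s.
Total Δv = Δv₁ + Δv₂ = 8.869 km/s.

Δv = 8870 m/s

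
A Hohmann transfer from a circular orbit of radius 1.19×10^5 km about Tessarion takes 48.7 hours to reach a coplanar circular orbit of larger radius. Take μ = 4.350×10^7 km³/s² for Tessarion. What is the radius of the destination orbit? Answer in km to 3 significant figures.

r₂ = 9.08×10^5 km

Transfer time t = 48.7 hours = 1.7532×10^5 s, and t = π√(a_t³/μ).
So a_t = (μ t²/π²)^(1/3) = (4.350×10^7 × (1.7532×10^5)² / π²)^(1/3) = 5.1359×10^5 km.
Since a_t = (r₁ + r₂)/2, r₂ = 2a_t − r₁ = 2×5.1359×10^5 − 1.190×10^5 = 9.0818×10^5 km.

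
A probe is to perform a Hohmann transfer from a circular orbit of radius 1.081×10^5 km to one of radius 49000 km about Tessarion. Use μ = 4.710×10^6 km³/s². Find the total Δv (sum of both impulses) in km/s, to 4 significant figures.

Transfer-ellipse semi-major axis a_t = (r₁ + r₂)/2 = (1.081×10^5 + 49000)/2 = 78550 km.
Circular speed at r₁: v₁ = √(μ/r₁) = √(4.710×10^6/1.081×10^5) = 6.6008 km/s.
Transfer-orbit speed at r₁ (v² = μ(2/r − 1/a)): v_a = √[μ(2/r₁ − 1/a_t)] = 5.2134 km/s.
First burn Δv₁ = |v_a − v₁| = 1.3874 km/s.
At r₂, v₂ = √(μ/r₂) = 9.80421 km/s.
Transfer-orbit speed at r₂: v_p = √[μ(2/r₂ − 1/a_t)] = 11.5014 km/s.
Second burn Δv₂ = |v₂ − v_p| = 1.6972 km/s.
Total Δv = Δv₁ + Δv₂ = 3.085 km/s.

Δv = 3.085 km/s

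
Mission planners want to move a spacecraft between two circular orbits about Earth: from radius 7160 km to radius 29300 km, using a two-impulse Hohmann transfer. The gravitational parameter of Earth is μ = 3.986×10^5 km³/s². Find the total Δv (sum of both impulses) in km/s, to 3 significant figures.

Semi-major axis of the transfer orbit: a_t = (7160 + 29300)/2 = 18230 km.
Circular speed at r₁: v₁ = √(μ/r₁) = √(3.986×10^5/7160) = 7.461 km/s.
On the transfer ellipse at r₁, vis-viva gives v_p = √[μ(2/r₁ − 1/a_t)] = 9.459 km/s.
First burn Δv₁ = |v_p − v₁| = 1.998 km/s.
Circular speed at r₂: v₂ = √(μ/r₂) = 3.6884 km/s.
Transfer-orbit speed at r₂: v_a = √[μ(2/r₂ − 1/a_t)] = 2.3115 km/s.
Second burn Δv₂ = |v₂ − v_a| = 1.377 km/s.
Δv = Δv₁ + Δv₂ = 1.998 + 1.377 = 3.375 km/s.

Δv = 3.37 km/s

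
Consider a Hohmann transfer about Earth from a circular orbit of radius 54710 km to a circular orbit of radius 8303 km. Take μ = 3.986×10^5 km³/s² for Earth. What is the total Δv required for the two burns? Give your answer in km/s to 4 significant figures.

Δv = 3.515 km/s

Transfer-ellipse semi-major axis a_t = (r₁ + r₂)/2 = (54710 + 8303)/2 = 31506.5 km.
At r₁ the circular-orbit speed is v₁ = √(μ/r₁) = 2.6992 km/s.
Transfer-orbit speed at r₁ (vis-viva equation): v_a = √[μ(2/r₁ − 1/a_t)] = 1.3856 km/s.
First burn Δv₁ = |v_a − v₁| = 1.3136 km/s.
Circular speed at r₂: v₂ = √(μ/r₂) = 6.9287 km/s.
Transfer-orbit speed at r₂: v_p = √[μ(2/r₂ − 1/a_t)] = 9.1303 km/s.
Second burn Δv₂ = |v₂ − v_p| = 2.2016 km/s.
Total Δv = Δv₁ + Δv₂ = 3.515 km/s.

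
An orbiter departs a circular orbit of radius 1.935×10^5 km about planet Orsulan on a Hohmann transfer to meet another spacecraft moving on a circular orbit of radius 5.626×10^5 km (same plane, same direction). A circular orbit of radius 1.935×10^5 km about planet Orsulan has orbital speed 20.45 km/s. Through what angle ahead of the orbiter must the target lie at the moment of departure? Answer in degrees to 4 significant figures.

φ = 80.85°

From the circular-orbit relation v² = μ/r at r = 1.935×10^5 km: μ = v²r = (20.45)² × 1.935×10^5 = 8.09222×10^7 km³/s².
The Hohmann ellipse has a_t = (r₁ + r₂)/2 = 3.7805×10^5 km.
Transfer time t = π√(a_t³/μ) = 81178 s.
Target angular speed ω₂ = √(μ/r₂³) = 2.1317×10^-5 rad/s.
Angle swept by the target during transfer: ω₂·t = 1.7305 rad = 99.15°.
Arrival is 180° from departure on the ellipse, so φ = 180° − 99.15° = 80.85°.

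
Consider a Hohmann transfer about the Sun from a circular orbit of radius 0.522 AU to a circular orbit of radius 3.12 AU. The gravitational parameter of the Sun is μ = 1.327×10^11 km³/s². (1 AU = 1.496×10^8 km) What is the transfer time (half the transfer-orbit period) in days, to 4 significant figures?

t = 448.8 days

In km: r₁ = 0.522 × 1.496×10^8 = 7.80912×10^7 km; r₂ = 3.12 × 1.496×10^8 = 4.66752×10^8 km.
The Hohmann ellipse has a_t = (r₁ + r₂)/2 = 2.724216×10^8 km.
Half the transfer-orbit period gives t = π√(a_t³/μ) = 3.878×10^7 s.
Converting: 3.878×10^7 s ÷ 86400 s/day = 448.8 days.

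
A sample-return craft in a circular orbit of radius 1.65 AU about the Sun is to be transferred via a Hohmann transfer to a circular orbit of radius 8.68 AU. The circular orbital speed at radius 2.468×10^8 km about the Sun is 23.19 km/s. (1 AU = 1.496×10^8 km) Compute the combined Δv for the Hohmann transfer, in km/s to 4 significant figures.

From the circular-orbit relation v² = μ/r at r = 2.468×10^8 km: μ = v²r = (23.19)² × 2.468×10^8 = 1.32723×10^11 km³/s².
In km: r₁ = 1.65 × 1.496×10^8 = 2.4684×10^8 km; r₂ = 8.68 × 1.496×10^8 = 1.298528×10^9 km.
Semi-major axis of the transfer orbit: a_t = (2.4684×10^8 + 1.298528×10^9)/2 = 7.72684×10^8 km.
Circular speed at r₁: v₁ = √(μ/r₁) = √(1.32723×10^11/2.4684×10^8) = 23.188 km/s.
Transfer-orbit speed at r₁ (vis-viva equation): v_p = √[μ(2/r₁ − 1/a_t)] = 30.060 km/s.
First burn Δv₁ = |v_p − v₁| = 6.872 km/s.
At r₂, v₂ = √(μ/r₂) = 10.11 km/s.
Transfer-orbit speed at r₂: v_a = √[μ(2/r₂ − 1/a_t)] = 5.714 km/s.
Second burn Δv₂ = |v₂ − v_a| = 4.396 km/s.
Total Δv = Δv₁ + Δv₂ = 11.27 km/s.

Δv = 11.27 km/s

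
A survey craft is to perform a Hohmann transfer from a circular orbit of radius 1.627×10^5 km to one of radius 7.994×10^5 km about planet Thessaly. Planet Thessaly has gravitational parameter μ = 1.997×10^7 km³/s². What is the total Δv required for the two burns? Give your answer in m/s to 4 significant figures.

Δv = 5294 m/s

Transfer-ellipse semi-major axis a_t = (r₁ + r₂)/2 = (1.627×10^5 + 7.994×10^5)/2 = 4.8105×10^5 km.
Circular speed at r₁: v₁ = √(μ/r₁) = √(1.997×10^7/1.627×10^5) = 11.079 km/s.
On the transfer ellipse at r₁, v² = μ(2/r − 1/a) gives v_p = √[μ(2/r₁ − 1/a_t)] = 14.282 km/s.
First burn Δv₁ = |v_p − v₁| = 3.203 km/s.
Circular speed at r₂: v₂ = √(μ/r₂) = 4.998 km/s.
Transfer-orbit speed at r₂: v_a = √[μ(2/r₂ − 1/a_t)] = 2.907 km/s.
Second burn Δv₂ = |v₂ − v_a| = 2.091 km/s.
Δv = Δv₁ + Δv₂ = 3.203 + 2.091 = 5.294 km/s.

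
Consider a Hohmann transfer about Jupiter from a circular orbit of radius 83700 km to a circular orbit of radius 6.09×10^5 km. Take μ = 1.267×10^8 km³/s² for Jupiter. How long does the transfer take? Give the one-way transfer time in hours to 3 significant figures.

The Hohmann ellipse has a_t = (r₁ + r₂)/2 = 3.4635×10^5 km.
Half the transfer-orbit period gives t = π√(a_t³/μ) = 56890 s.
Converting: 56890 s ÷ 3600 s/hour = 15.8 hours.

t = 15.8 hours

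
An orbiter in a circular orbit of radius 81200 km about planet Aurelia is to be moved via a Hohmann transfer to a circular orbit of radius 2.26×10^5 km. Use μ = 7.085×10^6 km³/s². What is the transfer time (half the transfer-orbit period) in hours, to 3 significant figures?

Semi-major axis of the transfer orbit: a_t = (81200 + 2.260×10^5)/2 = 1.536×10^5 km.
Half the transfer-orbit period gives t = π√(a_t³/μ) = 71050 s.
Converting: 71050 s ÷ 3600 s/hour = 19.7 hours.

t = 19.7 hours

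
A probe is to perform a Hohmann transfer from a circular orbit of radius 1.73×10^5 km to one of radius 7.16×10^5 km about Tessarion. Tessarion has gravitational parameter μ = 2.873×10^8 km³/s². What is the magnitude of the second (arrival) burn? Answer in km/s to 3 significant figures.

Δv₂ = 7.53 km/s

Transfer-ellipse semi-major axis a_t = (r₁ + r₂)/2 = (1.730×10^5 + 7.160×10^5)/2 = 4.445×10^5 km.
Circular speed at r = 7.160×10^5 km: v_c = √(μ/r) = 20.0314 km/s.
Vis-viva on the transfer ellipse at r = 7.160×10^5 km gives v_t = √[μ(2/r − 1/a_t)] = 12.4968 km/s.
Δv₂ = |v_t − v_c| = |12.4968 − 20.0314| = 7.535 km/s.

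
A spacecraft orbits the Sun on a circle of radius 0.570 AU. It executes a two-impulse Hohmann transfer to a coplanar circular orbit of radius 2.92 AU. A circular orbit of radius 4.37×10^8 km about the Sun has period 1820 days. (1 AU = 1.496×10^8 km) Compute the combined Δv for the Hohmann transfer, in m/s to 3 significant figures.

Δv = 19100 m/s

From Kepler's third law T² = 4π²r³/μ at r = 4.37×10^8 km, T = 1820 days = 1820 × 86400 s = 1.57248×10^8 s: μ = 4π²r³/T² = 1.33240×10^11 km³/s².
In km: r₁ = 0.570 × 1.496×10^8 = 8.5272×10^7 km; r₂ = 2.92 × 1.496×10^8 = 4.36832×10^8 km.
Semi-major axis of the transfer orbit: a_t = (8.5272×10^7 + 4.36832×10^8)/2 = 2.61052×10^8 km.
Circular speed at r₁: v₁ = √(μ/r₁) = √(1.33240×10^11/8.5272×10^7) = 39.529 km/s.
On the transfer ellipse at r₁, vis-viva gives v_p = √[μ(2/r₁ − 1/a_t)] = 51.134 km/s.
First burn Δv₁ = |v_p − v₁| = 11.605 km/s.
At r₂, v₂ = √(μ/r₂) = 17.46464 km/s.
Transfer-orbit speed at r₂: v_a = √[μ(2/r₂ − 1/a_t)] = 9.981582 km/s.
Second burn Δv₂ = |v₂ − v_a| = 7.4831 km/s.
Total Δv = Δv₁ + Δv₂ = 19.09 km/s.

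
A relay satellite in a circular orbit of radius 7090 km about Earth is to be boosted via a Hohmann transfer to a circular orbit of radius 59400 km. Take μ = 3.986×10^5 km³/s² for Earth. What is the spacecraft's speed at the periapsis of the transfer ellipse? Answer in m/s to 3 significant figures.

v = 10000 m/s

The Hohmann ellipse has a_t = (r₁ + r₂)/2 = 33245 km.
The periapsis of the transfer ellipse is at r = 7090 km.
From the vis-viva equation, v = √[μ(2/r − 1/a_t)] = 10.02 km/s.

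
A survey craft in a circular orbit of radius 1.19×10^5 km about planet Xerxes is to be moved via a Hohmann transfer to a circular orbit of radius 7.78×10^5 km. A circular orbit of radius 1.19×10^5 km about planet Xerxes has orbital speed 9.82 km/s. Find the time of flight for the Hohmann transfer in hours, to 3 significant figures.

t = 77.4 hours

From the circular-orbit relation v² = μ/r at r = 1.19×10^5 km: μ = v²r = (9.82)² × 1.19×10^5 = 1.14755×10^7 km³/s².
Transfer-ellipse semi-major axis a_t = (r₁ + r₂)/2 = (1.190×10^5 + 7.780×10^5)/2 = 4.485×10^5 km.
Half the transfer-orbit period gives t = π√(a_t³/μ) = 2.786×10^5 s.
Converting: 2.786×10^5 s ÷ 3600 s/hour = 77.4 hours.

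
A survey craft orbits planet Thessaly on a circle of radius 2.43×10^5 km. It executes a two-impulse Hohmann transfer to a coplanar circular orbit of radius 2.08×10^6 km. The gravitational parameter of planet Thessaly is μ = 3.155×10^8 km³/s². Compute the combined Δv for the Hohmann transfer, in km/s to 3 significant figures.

Δv = 18.9 km/s

Semi-major axis of the transfer orbit: a_t = (2.430×10^5 + 2.080×10^6)/2 = 1.1615×10^6 km.
At r₁ the circular-orbit speed is v₁ = √(μ/r₁) = 36.03 km/s.
On the transfer ellipse at r₁, v² = μ(2/r − 1/a) gives v_p = √[μ(2/r₁ − 1/a_t)] = 48.22 km/s.
First burn Δv₁ = |v_p − v₁| = 12.19 km/s.
Circular speed at r₂: v₂ = √(μ/r₂) = 12.316 km/s.
Transfer-orbit speed at r₂: v_a = √[μ(2/r₂ − 1/a_t)] = 5.6333 km/s.
Second burn Δv₂ = |v₂ − v_a| = 6.683 km/s.
Δv = Δv₁ + Δv₂ = 12.19 + 6.683 = 18.87 km/s.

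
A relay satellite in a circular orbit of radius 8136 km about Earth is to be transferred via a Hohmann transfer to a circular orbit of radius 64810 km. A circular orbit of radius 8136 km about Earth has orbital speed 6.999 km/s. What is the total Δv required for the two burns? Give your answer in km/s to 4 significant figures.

From the circular-orbit relation v² = μ/r at r = 8136 km: μ = v²r = (6.999)² × 8136 = 3.98550×10^5 km³/s².
Semi-major axis of the transfer orbit: a_t = (8136 + 64810)/2 = 36473 km.
At r₁ the circular-orbit speed is v₁ = √(μ/r₁) = 6.9990 km/s.
Transfer-orbit speed at r₁ (vis-viva equation): v_p = √[μ(2/r₁ − 1/a_t)] = 9.3298 km/s.
First burn Δv₁ = |v_p − v₁| = 2.3308 km/s.
Circular speed at r₂: v₂ = √(μ/r₂) = 2.4798 km/s.
Transfer-orbit speed at r₂: v_a = √[μ(2/r₂ − 1/a_t)] = 1.1712 km/s.
Second burn Δv₂ = |v₂ − v_a| = 1.3086 km/s.
Δv = Δv₁ + Δv₂ = 2.3308 + 1.3086 = 3.639 km/s.

Δv = 3.639 km/s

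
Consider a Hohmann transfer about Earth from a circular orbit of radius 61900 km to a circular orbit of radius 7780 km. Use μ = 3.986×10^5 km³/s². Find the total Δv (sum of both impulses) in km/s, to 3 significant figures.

Semi-major axis of the transfer orbit: a_t = (61900 + 7780)/2 = 34840 km.
Circular speed at r₁: v₁ = √(μ/r₁) = √(3.986×10^5/61900) = 2.5376 km/s.
On the transfer ellipse at r₁, vis-viva equation gives v_a = √[μ(2/r₁ − 1/a_t)] = 1.1992 km/s.
First burn Δv₁ = |v_a − v₁| = 1.338 km/s.
Circular speed at r₂: v₂ = √(μ/r₂) = 7.158 km/s.
Transfer-orbit speed at r₂: v_p = √[μ(2/r₂ − 1/a_t)] = 9.541 km/s.
Second burn Δv₂ = |v₂ − v_p| = 2.383 km/s.
Δv = Δv₁ + Δv₂ = 1.338 + 2.383 = 3.721 km/s.

Δv = 3.72 km/s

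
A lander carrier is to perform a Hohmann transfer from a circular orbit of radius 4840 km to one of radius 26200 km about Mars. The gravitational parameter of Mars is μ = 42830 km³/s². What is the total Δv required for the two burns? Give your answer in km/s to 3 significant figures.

Semi-major axis of the transfer orbit: a_t = (4840 + 26200)/2 = 15520 km.
Circular speed at r₁: v₁ = √(μ/r₁) = √(42830/4840) = 2.9748 km/s.
On the transfer ellipse at r₁, vis-viva equation gives v_p = √[μ(2/r₁ − 1/a_t)] = 3.8651 km/s.
First burn Δv₁ = |v_p − v₁| = 0.8903 km/s.
At r₂, v₂ = √(μ/r₂) = 1.2786 km/s.
Transfer-orbit speed at r₂: v_a = √[μ(2/r₂ − 1/a_t)] = 0.71400 km/s.
Second burn Δv₂ = |v₂ − v_a| = 0.5646 km/s.
Δv = Δv₁ + Δv₂ = 0.8903 + 0.5646 = 1.455 km/s.

Δv = 1.45 km/s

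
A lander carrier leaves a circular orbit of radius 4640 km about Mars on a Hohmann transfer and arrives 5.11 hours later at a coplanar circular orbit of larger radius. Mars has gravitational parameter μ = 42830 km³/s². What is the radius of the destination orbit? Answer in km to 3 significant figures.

r₂ = 18100 km

Transfer time t = 5.11 hours = 18396 s, and t = π√(a_t³/μ).
So a_t = (μ t²/π²)^(1/3) = (42830 × (18396)² / π²)^(1/3) = 11367 km.
Since a_t = (r₁ + r₂)/2, r₂ = 2a_t − r₁ = 2×11367 − 4640 = 18094 km.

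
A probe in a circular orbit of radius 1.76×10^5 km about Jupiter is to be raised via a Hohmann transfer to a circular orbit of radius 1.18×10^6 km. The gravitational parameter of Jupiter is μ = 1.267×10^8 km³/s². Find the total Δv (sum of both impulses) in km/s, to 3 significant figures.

Transfer-ellipse semi-major axis a_t = (r₁ + r₂)/2 = (1.760×10^5 + 1.180×10^6)/2 = 6.780×10^5 km.
Circular speed at r₁: v₁ = √(μ/r₁) = √(1.267×10^8/1.760×10^5) = 26.8307 km/s.
On the transfer ellipse at r₁, vis-viva gives v_p = √[μ(2/r₁ − 1/a_t)] = 35.3963 km/s.
First burn Δv₁ = |v_p − v₁| = 8.566 km/s.
Circular speed at r₂: v₂ = √(μ/r₂) = 10.3621 km/s.
Transfer-orbit speed at r₂: v_a = √[μ(2/r₂ − 1/a_t)] = 5.27945 km/s.
Second burn Δv₂ = |v₂ − v_a| = 5.083 km/s.
Total Δv = Δv₁ + Δv₂ = 13.65 km/s.

Δv = 13.6 km/s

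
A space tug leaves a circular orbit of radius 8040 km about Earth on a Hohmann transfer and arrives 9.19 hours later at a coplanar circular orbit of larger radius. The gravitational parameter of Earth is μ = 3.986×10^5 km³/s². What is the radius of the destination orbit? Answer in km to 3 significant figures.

Transfer time t = 9.19 hours = 33084 s, and t = π√(a_t³/μ).
So a_t = (μ t²/π²)^(1/3) = (3.986×10^5 × (33084)² / π²)^(1/3) = 35358 km.
Since a_t = (r₁ + r₂)/2, r₂ = 2a_t − r₁ = 2×35358 − 8040 = 62676 km.

r₂ = 62700 km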